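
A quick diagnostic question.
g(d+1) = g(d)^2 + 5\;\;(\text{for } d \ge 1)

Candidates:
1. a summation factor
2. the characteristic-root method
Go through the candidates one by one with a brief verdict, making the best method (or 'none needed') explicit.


Diagnosis: no special technique — the unknown enters the rule nonlinearly, not as a weighted sum — no linear method is even well-posed.
- a summation factor — the recursion is nonlinear — outside the first-order linear family a summation factor addresses.
- the characteristic-root method: the recursion is nonlinear in the sequence values, so no linear-modes ansatz applies.


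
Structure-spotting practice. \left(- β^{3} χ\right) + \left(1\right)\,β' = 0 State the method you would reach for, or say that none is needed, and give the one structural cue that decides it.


Technique: separation of variables — the derivative equals a pure function of χ (namely χ) times a pure function of β (namely β^{3}); divide and integrate each side.


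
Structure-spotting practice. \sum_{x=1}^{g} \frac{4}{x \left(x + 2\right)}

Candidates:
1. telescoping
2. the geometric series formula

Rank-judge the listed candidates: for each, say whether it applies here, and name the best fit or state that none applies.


Method: telescoping — the denominator's roots in \frac{4}{x \left(x + 2\right)} sit an integer apart: decomposition produces a self-cancelling chain.
- telescoping: yes, a natural case for it.
- the geometric series formula: there is no constant term-to-term ratio.


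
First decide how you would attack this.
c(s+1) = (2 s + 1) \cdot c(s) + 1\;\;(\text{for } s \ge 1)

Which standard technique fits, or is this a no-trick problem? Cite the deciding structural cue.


Method: a summation factor — the coefficient 2 s + 1 drifts with the index, so no fixed root exists; normalizing by the cumulative product telescopes it.


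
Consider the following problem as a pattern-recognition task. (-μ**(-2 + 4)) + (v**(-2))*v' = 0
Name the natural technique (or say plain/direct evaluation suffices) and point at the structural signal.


Verdict: separation of variables — separating collects all v-dependence with the derivative and leaves all μ-dependence opposite: variables separate. The cross-partial test also passes here (vacuously, each side single-variable); the potential-function route would work, separation is simply more immediate.


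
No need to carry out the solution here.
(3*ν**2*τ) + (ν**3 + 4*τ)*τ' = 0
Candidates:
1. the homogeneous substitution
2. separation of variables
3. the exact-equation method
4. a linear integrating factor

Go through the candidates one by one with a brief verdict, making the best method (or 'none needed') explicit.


Method: the exact-equation method — the mixed-partials test passes for 3*ν**2*τ and ν**3 + 4*τ, so a potential function exists as presented.
- the homogeneous substitution: rescaling both variables together changes the slope, so no ratio substitution collapses it.
- separation of variables — no algebra isolates the independent variable on one side and the unknown on the other.
- the exact-equation method: yes, a natural case for it.
- a linear integrating factor: the unknown enters nonlinearly (through a power, a denominator, or a transcendental function), which the linear integrating-factor recipe cannot absorb as-is — any repair would come from a preliminary substitution, not the factor.


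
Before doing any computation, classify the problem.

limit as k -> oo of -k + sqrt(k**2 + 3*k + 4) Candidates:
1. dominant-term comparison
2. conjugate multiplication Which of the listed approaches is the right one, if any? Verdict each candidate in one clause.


Best approach: conjugate multiplication — neither sqrt(k**2 + 3*k + 4) nor k converges alone, so rewrite their difference as a conjugate-rationalized quotient first.
- dominant-term comparison — no ranking of term growth rates resolves the limit here.
- conjugate multiplication — yes, a natural case for it.


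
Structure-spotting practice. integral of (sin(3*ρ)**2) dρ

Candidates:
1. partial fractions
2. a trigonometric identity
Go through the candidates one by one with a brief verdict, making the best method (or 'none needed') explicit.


Best approach: a trigonometric identity — apply power reduction to sin(3*ρ)**2; each application halves the trigonometric degree.
- partial fractions — the expression is not a ratio of polynomials that decomposes further.
- a trigonometric identity — applicable, and directly so.


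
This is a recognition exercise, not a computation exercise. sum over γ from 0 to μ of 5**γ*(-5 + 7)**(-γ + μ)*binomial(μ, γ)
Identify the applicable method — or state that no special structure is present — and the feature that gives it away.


Verdict: the binomial theorem — binomial(μ, γ) weighting matched powers of 5 and (-5 + 7) is the expanded form of (5 + (-5 + 7))^μ — fold it back up.


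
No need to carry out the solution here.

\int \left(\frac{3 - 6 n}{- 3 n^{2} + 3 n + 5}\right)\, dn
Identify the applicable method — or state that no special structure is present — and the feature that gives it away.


Diagnosis: u-substitution — structure check: outer function, inner expression - 3 n^{2} + 3 n + 5, inner derivative as a factor — the classic u = - 3 n^{2} + 3 n + 5 pattern.


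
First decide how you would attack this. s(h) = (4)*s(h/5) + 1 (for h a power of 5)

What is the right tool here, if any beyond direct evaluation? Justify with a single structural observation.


Method: the master substitution — treat m = log base 5 of h as the new clock: one recursion step advances m by one while h scales by 5.


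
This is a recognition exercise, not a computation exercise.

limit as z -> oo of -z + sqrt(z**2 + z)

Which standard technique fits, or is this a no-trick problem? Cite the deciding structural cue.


Verdict: conjugate multiplication — both pieces blow up but their difference is finite; the conjugate trick rationalizes sqrt(z**2 + z) - z.


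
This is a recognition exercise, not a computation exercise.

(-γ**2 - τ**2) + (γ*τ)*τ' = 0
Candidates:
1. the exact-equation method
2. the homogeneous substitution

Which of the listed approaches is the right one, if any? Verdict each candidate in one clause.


Method: the homogeneous substitution — the slope's numerator and denominator share total degree; set v = τ/γ and the equation drops to separable form. A Bernoulli rewrite works here as the equation stands — the homogeneous substitution is the more immediate reading.
- the exact-equation method — the mixed-partials test fails on this split — it is not an exact differential as presented.
- the homogeneous substitution: applies; the problem has the shape this method handles.


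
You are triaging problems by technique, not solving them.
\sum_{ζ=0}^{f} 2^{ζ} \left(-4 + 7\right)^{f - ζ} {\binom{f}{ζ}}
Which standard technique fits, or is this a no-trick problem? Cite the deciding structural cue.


Verdict: the binomial theorem — the binomial coefficients weight matched powers of 2 and (-4 + 7), which is exactly the expansion of a binomial power.


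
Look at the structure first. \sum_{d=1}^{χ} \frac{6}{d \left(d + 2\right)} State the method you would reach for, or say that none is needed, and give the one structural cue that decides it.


Best approach: telescoping — \frac{6}{d \left(d + 2\right)} hides a difference of shifted reciprocals — decompose it and the middle of the sum vanishes.


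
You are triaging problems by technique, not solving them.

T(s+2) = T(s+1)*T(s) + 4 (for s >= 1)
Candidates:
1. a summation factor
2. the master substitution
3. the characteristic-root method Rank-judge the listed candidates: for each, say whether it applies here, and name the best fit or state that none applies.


Method: no special technique — the new term depends nonlinearly on the old ones, which disqualifies every superposition-based technique.
- a summation factor — the recursion is nonlinear — outside the first-order linear family a summation factor addresses.
- the master substitution: no fixed divisor shrinks the index between calls.
- the characteristic-root method: the recursion is nonlinear in the sequence values, so no linear-modes ansatz applies.


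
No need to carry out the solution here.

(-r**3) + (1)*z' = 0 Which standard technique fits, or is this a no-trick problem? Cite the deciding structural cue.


Verdict: no special technique — with z absent the equation is not coupled at all: direct integration in r.


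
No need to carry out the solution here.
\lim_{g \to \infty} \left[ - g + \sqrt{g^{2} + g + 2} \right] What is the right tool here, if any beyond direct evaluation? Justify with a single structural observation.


Verdict: conjugate multiplication — both pieces blow up but their difference is finite; the conjugate trick rationalizes \sqrt{g^{2} + g + 2} - g.


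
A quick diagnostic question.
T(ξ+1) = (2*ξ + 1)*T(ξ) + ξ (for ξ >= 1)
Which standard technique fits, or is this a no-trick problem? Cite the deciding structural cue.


Best approach: a summation factor — with the index-dependent coefficient 2*ξ + 1, dividing by the cumulative product turns the left side into a pure difference.


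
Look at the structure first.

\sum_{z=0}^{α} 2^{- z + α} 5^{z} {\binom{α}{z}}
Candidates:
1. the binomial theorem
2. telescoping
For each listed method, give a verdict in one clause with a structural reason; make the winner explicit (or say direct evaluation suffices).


Best approach: the binomial theorem — binomial coefficients against complementary powers of 5 and 2: recognize the binomial expansion and resum.
- the binomial theorem — applicable, and directly so.
- telescoping — neither a shifted-difference shape nor integer-spaced poles are present.


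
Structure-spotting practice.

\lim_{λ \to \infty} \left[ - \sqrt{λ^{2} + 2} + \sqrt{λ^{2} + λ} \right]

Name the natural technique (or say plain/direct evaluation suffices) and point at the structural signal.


Verdict: conjugate multiplication — the difference \sqrt{λ^{2} + λ} - \sqrt{λ^{2} + 2} is an ∞ − ∞ stalemate; its conjugate partner breaks the tie.


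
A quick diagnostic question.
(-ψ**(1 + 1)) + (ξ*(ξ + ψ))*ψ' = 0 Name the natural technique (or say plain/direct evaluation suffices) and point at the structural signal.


Diagnosis: the homogeneous substitution — solved for the derivative, the right side is unchanged under scaling ξ and ψ together — it depends only on the ratio ψ/ξ, so substitute a single ratio variable. A Bernoulli substitution after rearrangement (possibly exchanging dependent and independent variable) is a fair alternative; the homogeneous route works on the equation as it stands.


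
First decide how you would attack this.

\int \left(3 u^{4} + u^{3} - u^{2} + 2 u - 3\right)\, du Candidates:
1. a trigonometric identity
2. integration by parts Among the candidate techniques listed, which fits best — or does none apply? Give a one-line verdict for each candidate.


Diagnosis: no special technique — nothing composite, nothing rational, nothing trigonometric — each constant-multiple power of u integrates by the power rule alone.
- a trigonometric identity — with no trigonometric functions present, identity rewriting has no target.
- integration by parts — parts would only shuffle a directly integrable integrand.


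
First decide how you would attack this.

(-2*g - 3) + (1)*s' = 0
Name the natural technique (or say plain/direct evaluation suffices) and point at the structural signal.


Verdict: no special technique — the slope is a function of g alone, so integrate both sides directly.


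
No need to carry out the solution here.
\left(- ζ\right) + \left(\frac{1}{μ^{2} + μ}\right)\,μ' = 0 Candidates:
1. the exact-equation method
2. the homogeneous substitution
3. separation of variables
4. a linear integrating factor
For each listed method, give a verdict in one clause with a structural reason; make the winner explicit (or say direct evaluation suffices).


Method: separation of variables — the derivative equals a pure function of ζ (namely ζ) times a pure function of μ (namely μ^{2} + μ); divide and integrate each side. A Bernoulli substitution applies to this equation as given; separation takes the same equation in its displayed form.
- the exact-equation method: any potential here is of the trivial single-variable kind; the exact method earns its name only with genuine cross terms.
- the homogeneous substitution: the ratio of the variables does not determine the slope.
- separation of variables: applies; the problem has the shape this method handles.
- a linear integrating factor — a nonlinear term in the unknown puts this outside the integrating-factor template.


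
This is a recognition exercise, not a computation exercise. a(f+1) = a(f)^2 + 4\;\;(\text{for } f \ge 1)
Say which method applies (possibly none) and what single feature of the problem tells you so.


Method: no special technique — the unknown enters the rule nonlinearly, not as a weighted sum — no linear method is even well-posed.


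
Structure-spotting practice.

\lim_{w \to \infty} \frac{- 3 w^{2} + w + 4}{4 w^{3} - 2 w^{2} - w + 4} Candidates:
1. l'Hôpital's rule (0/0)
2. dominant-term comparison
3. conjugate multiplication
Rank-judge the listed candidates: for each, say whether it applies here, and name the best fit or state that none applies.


Method: dominant-term comparison — as w grows, only the highest-degree terms matter — compare leading terms and read the limit off.
- l'Hôpital's rule (0/0) — viewed as a single quotient this runs to ∞/∞, not the 0/0 clash this candidate addresses; an at-infinity variant of the rule would resolve it, but comparing leading growth reads the answer without differentiating.
- dominant-term comparison: applies; the problem has the shape this method handles.
- conjugate multiplication — the conjugate move applies to radical differences, which this is not.


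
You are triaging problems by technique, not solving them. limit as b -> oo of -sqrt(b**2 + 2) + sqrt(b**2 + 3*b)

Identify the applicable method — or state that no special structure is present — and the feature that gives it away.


Diagnosis: conjugate multiplication — an infinity-minus-infinity difference with a surviving radical — multiply by the conjugate to cancel the divergence.


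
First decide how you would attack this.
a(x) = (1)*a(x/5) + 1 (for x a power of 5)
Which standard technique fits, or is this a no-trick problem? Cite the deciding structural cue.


Diagnosis: the master substitution — the argument contracts 5-fold per step: reindex x exponentially and solve the linear recurrence in the new index.


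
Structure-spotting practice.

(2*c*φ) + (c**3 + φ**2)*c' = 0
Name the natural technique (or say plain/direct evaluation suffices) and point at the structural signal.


Method: the exact-equation method — 2*c*φ and c**3 + φ**2 pass the exactness check on the nose, so no integrating factor in φ or c is needed at all.


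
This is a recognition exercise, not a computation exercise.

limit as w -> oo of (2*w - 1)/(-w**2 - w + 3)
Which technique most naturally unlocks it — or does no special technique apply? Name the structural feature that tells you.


Method: dominant-term comparison — growth-rate triage: the leading powers of w decide the limit, everything else is noise. Viewed as a single quotient this is an ∞/∞ form — an at-infinity application of l'Hôpital's rule would also resolve it; comparing leading growth reads the answer without differentiating.


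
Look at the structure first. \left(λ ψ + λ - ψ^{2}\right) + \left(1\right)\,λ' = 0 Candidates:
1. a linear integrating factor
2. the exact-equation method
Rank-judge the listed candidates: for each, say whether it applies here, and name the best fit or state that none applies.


Diagnosis: a linear integrating factor — linear in the unknown with genuine forcing: multiply through by the exponential of the integrated coefficient and the left side closes into one derivative.
- a linear integrating factor — applicable, and directly so.
- the exact-equation method — exactness fails on the nose — the mixed partials do not match.


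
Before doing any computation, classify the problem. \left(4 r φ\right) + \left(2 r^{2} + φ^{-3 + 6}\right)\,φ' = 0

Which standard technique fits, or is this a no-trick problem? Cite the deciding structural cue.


Method: the exact-equation method — equality of cross partials is the green light — assemble the potential function term by term.


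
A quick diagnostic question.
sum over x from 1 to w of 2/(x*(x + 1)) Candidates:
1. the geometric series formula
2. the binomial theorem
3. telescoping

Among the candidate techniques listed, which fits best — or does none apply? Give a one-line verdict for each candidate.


Verdict: telescoping — the denominator's roots in 2/(x*(x + 1)) sit an integer apart: decomposition produces a self-cancelling chain.
- the geometric series formula: there is no constant term-to-term ratio.
- the binomial theorem: there is no pair of bases whose matched powers would reassemble into a single binomial power.
- telescoping — applicable, and directly so.


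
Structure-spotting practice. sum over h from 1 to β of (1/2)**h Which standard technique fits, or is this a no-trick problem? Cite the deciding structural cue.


Best approach: the geometric series formula — each term is 1/2 times the previous one, so the geometric-series formula applies directly.


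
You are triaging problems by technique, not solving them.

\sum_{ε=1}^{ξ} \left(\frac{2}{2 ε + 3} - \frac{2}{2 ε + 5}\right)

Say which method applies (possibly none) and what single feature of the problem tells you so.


Method: telescoping — write out three consecutive terms and watch the interior cancel: the advanced copy one term subtracts reappears as the very next term's leading piece, pair after pair.


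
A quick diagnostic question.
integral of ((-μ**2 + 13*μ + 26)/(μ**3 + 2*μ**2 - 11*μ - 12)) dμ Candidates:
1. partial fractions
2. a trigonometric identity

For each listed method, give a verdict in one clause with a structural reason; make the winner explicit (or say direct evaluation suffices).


Verdict: partial fractions — a proper rational integrand whose denominator splits into simpler factors — decompose into partial fractions first.
- partial fractions — applies; the problem has the shape this method handles.
- a trigonometric identity: there is no trigonometric structure at all — the integrand carries no sine or cosine to rewrite.


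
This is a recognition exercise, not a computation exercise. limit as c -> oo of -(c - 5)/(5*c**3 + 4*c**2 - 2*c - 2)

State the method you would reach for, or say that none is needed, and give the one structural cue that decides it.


Method: dominant-term comparison — growth-rate triage: the leading powers of c decide the limit, everything else is noise. Differentiating the expression as a single quotient would eventually settle it as well; matching dominant growth settles it immediately.


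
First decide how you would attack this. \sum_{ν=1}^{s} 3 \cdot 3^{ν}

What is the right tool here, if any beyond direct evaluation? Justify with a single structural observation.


Technique: the geometric series formula — check a ratio of consecutive terms: it is 3, independent of the index, so the geometric formula closes the sum.


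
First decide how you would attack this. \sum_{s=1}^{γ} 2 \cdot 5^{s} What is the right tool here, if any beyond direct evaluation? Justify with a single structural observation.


Technique: the geometric series formula — check a ratio of consecutive terms: it is 5, independent of the index, so the geometric formula closes the sum.


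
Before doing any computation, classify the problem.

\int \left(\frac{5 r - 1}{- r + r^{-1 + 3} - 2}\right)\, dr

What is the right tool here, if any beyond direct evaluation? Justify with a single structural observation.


Verdict: partial fractions — the bottom factors while the top stays lower-degree — split into simple fractions and integrate piece by piece.


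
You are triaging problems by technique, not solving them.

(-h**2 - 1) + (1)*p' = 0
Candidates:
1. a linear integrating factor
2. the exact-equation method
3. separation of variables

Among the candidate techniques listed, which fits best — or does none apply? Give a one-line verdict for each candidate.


Diagnosis: no special technique — with p absent the equation is not coupled at all: direct integration in h.
- a linear integrating factor — the linear template holds only trivially here (the unknown is absent, so the coefficient is zero) — the method is not the natural label.
- the exact-equation method: no dependence on the unknown anywhere: exactness is a label without content here.
- separation of variables — any separation here is vacuous (nothing depends on the unknown); direct integration is the honest label.


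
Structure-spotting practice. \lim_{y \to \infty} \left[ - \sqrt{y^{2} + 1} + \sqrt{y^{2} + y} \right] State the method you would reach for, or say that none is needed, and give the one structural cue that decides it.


Verdict: conjugate multiplication — two divergent pieces with a minus sign between them and a radical in the mix: rationalize \sqrt{y^{2} + y} - \sqrt{y^{2} + 1} before any limit law applies.


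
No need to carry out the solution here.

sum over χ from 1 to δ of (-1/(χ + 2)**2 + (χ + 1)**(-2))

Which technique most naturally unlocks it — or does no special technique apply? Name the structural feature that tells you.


Verdict: telescoping — the piece each term subtracts is (χ + 1)**(-2) advanced by one index, and it reappears with a plus sign leading the following term — the sum collapses to its boundary terms.


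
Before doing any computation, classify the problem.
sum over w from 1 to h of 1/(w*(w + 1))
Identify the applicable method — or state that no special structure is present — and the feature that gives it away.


Technique: telescoping — 1/(w*(w + 1)) is a collapsed telescope: expand it into simple fractions to see the cancellation.


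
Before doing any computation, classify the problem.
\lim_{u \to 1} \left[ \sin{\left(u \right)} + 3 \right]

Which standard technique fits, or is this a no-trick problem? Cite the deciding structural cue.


Diagnosis: no special technique — no vanishing denominator and no indeterminate clash at the point — evaluation is immediate.


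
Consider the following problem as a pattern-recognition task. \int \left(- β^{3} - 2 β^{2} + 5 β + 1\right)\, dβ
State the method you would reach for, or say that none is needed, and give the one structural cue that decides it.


Diagnosis: no special technique — the integrand is a sum of constant multiples of powers of β — integrate term by term.


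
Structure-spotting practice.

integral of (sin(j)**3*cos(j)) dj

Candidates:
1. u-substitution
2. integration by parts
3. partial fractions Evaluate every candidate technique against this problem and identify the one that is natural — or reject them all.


Technique: u-substitution — cos(j) matches the derivative of sin(j) up to a constant; with u = sin(j) the whole integrand folds into a function of u alone.
- u-substitution — yes — fits the structure here.
- integration by parts: the nonconstant-polynomial-times-standard-kernel pattern (an exp, sine, cosine, or logarithm partner) is absent.
- partial fractions — the expression is not a ratio of polynomials that decomposes further.


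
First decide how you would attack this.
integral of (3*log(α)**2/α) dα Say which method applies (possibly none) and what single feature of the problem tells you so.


Method: u-substitution — collected, the integrand has one factor that is, up to a constant, the derivative of an inner expression the rest depends on — substitute for that inner expression.


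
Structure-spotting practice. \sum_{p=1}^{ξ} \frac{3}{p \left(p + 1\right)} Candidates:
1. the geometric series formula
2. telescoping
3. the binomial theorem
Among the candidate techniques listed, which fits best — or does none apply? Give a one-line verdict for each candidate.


Method: telescoping — \frac{3}{p \left(p + 1\right)} is a collapsed telescope: expand it into simple fractions to see the cancellation.
- the geometric series formula: dividing successive terms gives an index-dependent quantity, not a constant.
- telescoping — yes — fits the structure here.
- the binomial theorem — there is no pair of bases whose matched powers would reassemble into a single binomial power.


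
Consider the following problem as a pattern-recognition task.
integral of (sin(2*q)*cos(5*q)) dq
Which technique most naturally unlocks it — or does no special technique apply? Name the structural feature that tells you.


Diagnosis: a trigonometric identity — apply product-to-sum to sin(2*q)*cos(5*q): two clean single-angle terms replace one awkward product.


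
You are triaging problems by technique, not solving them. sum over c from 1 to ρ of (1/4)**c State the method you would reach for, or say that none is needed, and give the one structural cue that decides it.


Method: the geometric series formula — each term is 1/4 times the previous one, so the geometric-series formula applies directly.


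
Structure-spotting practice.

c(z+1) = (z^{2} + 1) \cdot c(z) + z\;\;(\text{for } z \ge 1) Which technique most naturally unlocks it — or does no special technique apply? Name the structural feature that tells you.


Diagnosis: a summation factor — the coefficient z^{2} + 1 drifts with the index, so no fixed root exists; normalizing by the cumulative product telescopes it.


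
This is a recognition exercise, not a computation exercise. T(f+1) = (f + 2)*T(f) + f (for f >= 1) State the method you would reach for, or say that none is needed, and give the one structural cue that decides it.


Verdict: a summation factor — normalize by the running product of f + 2: the left side becomes a difference, and differences sum.


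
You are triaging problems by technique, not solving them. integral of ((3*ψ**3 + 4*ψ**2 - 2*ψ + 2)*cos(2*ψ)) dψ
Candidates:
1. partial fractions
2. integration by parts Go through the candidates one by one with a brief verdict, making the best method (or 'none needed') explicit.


Diagnosis: integration by parts — differentiate 3*ψ**3 + 4*ψ**2 - 2*ψ + 2, integrate cos(2*ψ): each pass lowers the polynomial degree, so parts terminates.
- partial fractions: the expression is not a ratio of polynomials that decomposes further.
- integration by parts: yes — fits the structure here.


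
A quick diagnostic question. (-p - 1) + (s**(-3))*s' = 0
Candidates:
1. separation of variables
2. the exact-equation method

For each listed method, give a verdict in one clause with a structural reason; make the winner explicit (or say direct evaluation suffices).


Method: separation of variables — all dependence on the two variables factors apart, the defining separable shape.
- separation of variables — applicable, and directly so.
- the exact-equation method: with no real cross-dependence between the variables, the exact-equation machinery is a detour rather than the natural reading.


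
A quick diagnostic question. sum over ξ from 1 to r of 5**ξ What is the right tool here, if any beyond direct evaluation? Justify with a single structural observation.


Verdict: the geometric series formula — each summand is the previous one scaled by 5; that constant multiplier is itself the geometric structure.


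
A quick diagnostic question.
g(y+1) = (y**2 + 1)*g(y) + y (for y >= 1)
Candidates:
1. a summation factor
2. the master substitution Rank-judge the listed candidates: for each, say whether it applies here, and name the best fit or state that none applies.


Method: a summation factor — the coefficient y**2 + 1 drifts with the index, so no fixed root exists; normalizing by the cumulative product telescopes it.
- a summation factor: applicable, and directly so.
- the master substitution — the recursion shifts the index rather than dividing it.


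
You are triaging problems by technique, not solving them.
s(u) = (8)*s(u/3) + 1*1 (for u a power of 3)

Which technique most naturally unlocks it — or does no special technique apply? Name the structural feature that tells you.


Method: the master substitution — the argument contracts 3-fold per step: reindex u exponentially and solve the linear recurrence in the new index.


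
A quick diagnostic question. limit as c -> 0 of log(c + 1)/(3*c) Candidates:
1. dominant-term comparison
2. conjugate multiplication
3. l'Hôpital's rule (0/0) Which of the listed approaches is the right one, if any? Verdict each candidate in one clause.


Best approach: l'Hôpital's rule (0/0) — numerator and denominator both vanish at 0 — a genuine 0/0 form, which is exactly when l'Hôpital applies. Known elementary limits would finish this too — the rule just bypasses the case analysis.
- dominant-term comparison — this is not a rational comparison of growth rates at infinity.
- conjugate multiplication: there are no radicals in tension whose conjugate would simplify matters.
- l'Hôpital's rule (0/0) — yes — fits the structure here.


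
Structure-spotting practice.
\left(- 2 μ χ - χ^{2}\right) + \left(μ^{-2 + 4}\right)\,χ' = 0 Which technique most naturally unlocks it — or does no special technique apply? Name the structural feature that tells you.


Method: the homogeneous substitution — solved for the derivative, the right side is unchanged under scaling μ and χ together — it depends only on the ratio χ/μ, so substitute a single ratio variable. Rearranged, this also fits the Bernoulli template directly; the homogeneous substitution reads the structure without the rearrangement.


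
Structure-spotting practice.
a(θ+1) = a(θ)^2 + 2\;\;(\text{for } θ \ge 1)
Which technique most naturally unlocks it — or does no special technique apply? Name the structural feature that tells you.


Technique: no special technique — the unknown sequence enters the update nonlinearly, so no linear method fits the recurrence as written — direct iteration remains.


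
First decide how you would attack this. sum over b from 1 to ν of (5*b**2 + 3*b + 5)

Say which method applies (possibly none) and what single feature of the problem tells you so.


Diagnosis: no special technique — Faulhaber territory: sum each constant-multiple power of b with its closed-form formula, no trick required.


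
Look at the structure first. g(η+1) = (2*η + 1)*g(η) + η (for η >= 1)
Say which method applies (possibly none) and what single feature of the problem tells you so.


Verdict: a summation factor — first-order linear but the coefficient 2*η + 1 moves with the index — divide by the cumulative product and telescope.


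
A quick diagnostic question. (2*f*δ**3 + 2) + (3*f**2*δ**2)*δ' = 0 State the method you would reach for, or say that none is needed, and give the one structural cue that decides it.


Diagnosis: the exact-equation method — the cross partial derivatives of 2*f*δ**3 + 2 and 3*f**2*δ**2 agree, so the left side is the total differential of one potential in f and δ.


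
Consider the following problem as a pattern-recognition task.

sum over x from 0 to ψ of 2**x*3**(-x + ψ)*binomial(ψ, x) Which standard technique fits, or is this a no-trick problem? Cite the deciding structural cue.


Technique: the binomial theorem — the summand is term x of a binomial expansion in 2 and 3; the whole sum is a single power.


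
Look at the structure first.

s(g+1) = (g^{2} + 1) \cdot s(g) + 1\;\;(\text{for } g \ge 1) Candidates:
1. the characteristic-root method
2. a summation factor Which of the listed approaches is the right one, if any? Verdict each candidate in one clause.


Diagnosis: a summation factor — one step of memory with a weight g^{2} + 1 that changes as the index grows — the summation-factor construction is built for this.
- the characteristic-root method — an index-dependent weight blocks the pure exponential ansatz.
- a summation factor — a fit — the right tool for this form.


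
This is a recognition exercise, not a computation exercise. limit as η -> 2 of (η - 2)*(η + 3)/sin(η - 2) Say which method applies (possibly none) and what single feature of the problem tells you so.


Method: l'Hôpital's rule (0/0) — both numerator and denominator vanish at 2: the genuine 0/0 indeterminate that l'Hôpital exists for. The standard small-argument limits would also carry it; the rule is the systematic route.


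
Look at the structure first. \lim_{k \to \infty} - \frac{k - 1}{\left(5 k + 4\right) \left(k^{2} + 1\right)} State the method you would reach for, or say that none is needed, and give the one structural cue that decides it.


Technique: dominant-term comparison — at large k only the top-degree terms survive; compare the leading terms and the limit falls out. Viewed as a single quotient this is an ∞/∞ form — an at-infinity application of l'Hôpital's rule would also resolve it; comparing leading growth reads the answer without differentiating.


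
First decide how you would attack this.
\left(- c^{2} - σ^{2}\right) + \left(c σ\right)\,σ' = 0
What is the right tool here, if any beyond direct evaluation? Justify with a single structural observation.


Best approach: the homogeneous substitution — the slope's numerator and denominator have matching total degree, so it depends only on σ/c and the ratio substitution collapses it. Rearranged, this also fits the Bernoulli template directly; the homogeneous substitution reads the structure without the rearrangement.


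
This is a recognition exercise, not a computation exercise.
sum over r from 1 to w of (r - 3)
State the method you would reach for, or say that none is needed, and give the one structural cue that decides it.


Diagnosis: no special technique — the summand is a plain polynomial in r (expanding first if it arrives factored); standard power-sum formulas evaluate it term by term.


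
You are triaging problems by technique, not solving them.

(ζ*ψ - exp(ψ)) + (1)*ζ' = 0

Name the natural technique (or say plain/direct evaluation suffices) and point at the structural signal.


Method: a linear integrating factor — arrange it as ζ' + ψ·ζ = (the forcing term) and the integrating factor does the rest.


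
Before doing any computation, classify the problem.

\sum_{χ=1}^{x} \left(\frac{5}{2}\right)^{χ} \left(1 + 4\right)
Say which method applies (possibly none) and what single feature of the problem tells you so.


Method: the geometric series formula — term-over-term division gives \frac{5}{2} every time — index-free ratio, geometric sum formula applies.


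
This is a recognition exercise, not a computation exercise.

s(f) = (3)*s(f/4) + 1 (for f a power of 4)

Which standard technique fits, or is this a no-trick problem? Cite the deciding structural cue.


Technique: the master substitution — divide-the-index recursion (f/4 inside the call) straightens out once the index is rewritten as 4^m.


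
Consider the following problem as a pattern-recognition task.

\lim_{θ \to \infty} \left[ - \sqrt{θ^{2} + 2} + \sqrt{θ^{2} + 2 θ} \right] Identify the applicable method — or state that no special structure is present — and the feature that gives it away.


Verdict: conjugate multiplication — the ∞ − ∞ radical form is the exact trigger for the conjugate maneuver.


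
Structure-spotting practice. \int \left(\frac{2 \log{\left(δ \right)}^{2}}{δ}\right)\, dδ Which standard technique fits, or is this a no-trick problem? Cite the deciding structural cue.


Method: u-substitution — the only nontrivial dependence routes through \log{\left(δ \right)}, whose derivative supplies the leftover factor up to a constant multiple — u = \log{\left(δ \right)} flattens it.


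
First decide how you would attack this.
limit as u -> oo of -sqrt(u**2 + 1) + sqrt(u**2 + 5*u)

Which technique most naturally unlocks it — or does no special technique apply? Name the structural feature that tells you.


Verdict: conjugate multiplication — divergence minus divergence hides a finite answer — expose it by pairing sqrt(u**2 + 5*u) - sqrt(u**2 + 1) with its conjugate.


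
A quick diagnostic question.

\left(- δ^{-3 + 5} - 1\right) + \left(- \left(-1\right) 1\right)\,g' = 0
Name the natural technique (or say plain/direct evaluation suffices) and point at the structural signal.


Verdict: no special technique — the slope is a function of δ alone, so integrate both sides directly.


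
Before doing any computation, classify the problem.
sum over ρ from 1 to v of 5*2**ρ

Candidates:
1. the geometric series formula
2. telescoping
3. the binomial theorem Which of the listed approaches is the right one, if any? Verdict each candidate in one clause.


Verdict: the geometric series formula — consecutive terms stand in a fixed index-free ratio — the geometric sum formula closes it.
- the geometric series formula — a fit — the right tool for this form.
- telescoping — computed from the summand as displayed, the partial sums build up without the pairwise collapse telescoping exploits.
- the binomial theorem — no binomial coefficients pair with matched powers.


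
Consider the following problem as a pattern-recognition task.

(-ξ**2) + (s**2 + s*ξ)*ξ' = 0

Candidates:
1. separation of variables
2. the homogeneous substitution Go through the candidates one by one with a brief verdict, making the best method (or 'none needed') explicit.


Verdict: the homogeneous substitution — the slope is degree-zero homogeneous: the ratio substitution v = ξ/s collapses it. A Bernoulli-style rewrite — possibly after exchanging which variable is treated as dependent — would work as well; the homogeneous substitution is the more immediate reading here.
- separation of variables: the two dependences are entangled, not a clean product of one-variable pieces.
- the homogeneous substitution — yes, a natural case for it.


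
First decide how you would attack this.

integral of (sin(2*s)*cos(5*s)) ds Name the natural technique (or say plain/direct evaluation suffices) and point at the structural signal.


Best approach: a trigonometric identity — two sinusoids at different rates multiply in sin(2*s)*cos(5*s); the product-to-sum identity uncouples them.


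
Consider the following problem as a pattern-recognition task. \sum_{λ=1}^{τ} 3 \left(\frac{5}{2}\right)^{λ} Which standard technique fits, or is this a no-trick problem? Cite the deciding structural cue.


Best approach: the geometric series formula — each term is \frac{5}{2} times the previous one, so the geometric-series formula applies directly.


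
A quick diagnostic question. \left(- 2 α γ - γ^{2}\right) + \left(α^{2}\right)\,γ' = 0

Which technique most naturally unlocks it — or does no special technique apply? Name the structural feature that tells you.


Technique: the homogeneous substitution — the slope's numerator and denominator share total degree; set v = γ/α and the equation drops to separable form. A Bernoulli rewrite works here as the equation stands — the homogeneous substitution is the more immediate reading.


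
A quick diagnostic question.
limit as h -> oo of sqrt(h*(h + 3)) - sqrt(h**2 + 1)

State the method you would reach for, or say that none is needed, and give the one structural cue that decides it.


Technique: conjugate multiplication — divergence minus divergence hides a finite answer — expose it by pairing sqrt(h*(h + 3)) - sqrt(h**2 + 1) with its conjugate.
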